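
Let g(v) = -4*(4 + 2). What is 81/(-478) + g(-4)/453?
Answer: -16055/72178 ≈ -0.22244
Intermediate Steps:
g(v) = -24 (g(v) = -4*6 = -24)
81/(-478) + g(-4)/453 = 81/(-478) - 24/453 = 81*(-1/478) - 24*1/453 = -81/478 - 8/151 = -16055/72178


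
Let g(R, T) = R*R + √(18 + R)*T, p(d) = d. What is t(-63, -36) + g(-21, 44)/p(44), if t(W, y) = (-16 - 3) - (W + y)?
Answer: 3961/44 + I*√3 ≈ 90.023 + 1.732*I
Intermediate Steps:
g(R, T) = R² + T*√(18 + R)
t(W, y) = -19 - W - y (t(W, y) = -19 + (-W - y) = -19 - W - y)
t(-63, -36) + g(-21, 44)/p(44) = (-19 - 1*(-63) - 1*(-36)) + ((-21)² + 44*√(18 - 21))/44 = (-19 + 63 + 36) + (441 + 44*√(-3))*(1/44) = 80 + (441 + 44*(I*√3))*(1/44) = 80 + (441 + 44*I*√3)*(1/44) = 80 + (441/44 + I*√3) = 3961/44 + I*√3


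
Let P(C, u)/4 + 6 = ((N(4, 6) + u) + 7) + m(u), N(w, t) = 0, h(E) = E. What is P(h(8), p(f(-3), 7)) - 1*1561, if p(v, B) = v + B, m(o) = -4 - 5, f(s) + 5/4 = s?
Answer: -1582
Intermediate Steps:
f(s) = -5/4 + s
m(o) = -9
p(v, B) = B + v
P(C, u) = -32 + 4*u (P(C, u) = -24 + 4*(((0 + u) + 7) - 9) = -24 + 4*((u + 7) - 9) = -24 + 4*((7 + u) - 9) = -24 + 4*(-2 + u) = -24 + (-8 + 4*u) = -32 + 4*u)
P(h(8), p(f(-3), 7)) - 1*1561 = (-32 + 4*(7 + (-5/4 - 3))) - 1*1561 = (-32 + 4*(7 - 17/4)) - 1561 = (-32 + 4*(11/4)) - 1561 = (-32 + 11) - 1561 = -21 - 1561 = -1582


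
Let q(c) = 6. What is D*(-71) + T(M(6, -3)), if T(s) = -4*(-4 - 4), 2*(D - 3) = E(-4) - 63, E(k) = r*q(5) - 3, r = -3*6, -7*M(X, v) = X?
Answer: 5996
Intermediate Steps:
M(X, v) = -X/7
r = -18
E(k) = -111 (E(k) = -18*6 - 3 = -108 - 3 = -111)
D = -84 (D = 3 + (-111 - 63)/2 = 3 + (½)*(-174) = 3 - 87 = -84)
T(s) = 32 (T(s) = -4*(-8) = 32)
D*(-71) + T(M(6, -3)) = -84*(-71) + 32 = 5964 + 32 = 5996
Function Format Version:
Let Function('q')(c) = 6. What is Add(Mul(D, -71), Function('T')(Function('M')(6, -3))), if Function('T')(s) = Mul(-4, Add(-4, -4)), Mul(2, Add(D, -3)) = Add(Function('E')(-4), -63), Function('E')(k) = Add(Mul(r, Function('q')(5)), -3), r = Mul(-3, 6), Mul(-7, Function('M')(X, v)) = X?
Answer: 5996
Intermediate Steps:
Function('M')(X, v) = Mul(Rational(-1, 7), X)
r = -18
Function('E')(k) = -111 (Function('E')(k) = Add(Mul(-18, 6), -3) = Add(-108, -3) = -111)
D = -84 (D = Add(3, Mul(Rational(1, 2), Add(-111, -63))) = Add(3, Mul(Rational(1, 2), -174)) = Add(3, -87) = -84)
Function('T')(s) = 32 (Function('T')(s) = Mul(-4, -8) = 32)
Add(Mul(D, -71), Function('T')(Function('M')(6, -3))) = Add(Mul(-84, -71), 32) = Add(5964, 32) = 5996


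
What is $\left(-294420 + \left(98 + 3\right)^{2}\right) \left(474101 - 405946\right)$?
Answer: $-19370945945$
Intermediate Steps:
$\left(-294420 + \left(98 + 3\right)^{2}\right) \left(474101 - 405946\right) = \left(-294420 + 101^{2}\right) 68155 = \left(-294420 + 10201\right) 68155 = \left(-284219\right) 68155 = -19370945945$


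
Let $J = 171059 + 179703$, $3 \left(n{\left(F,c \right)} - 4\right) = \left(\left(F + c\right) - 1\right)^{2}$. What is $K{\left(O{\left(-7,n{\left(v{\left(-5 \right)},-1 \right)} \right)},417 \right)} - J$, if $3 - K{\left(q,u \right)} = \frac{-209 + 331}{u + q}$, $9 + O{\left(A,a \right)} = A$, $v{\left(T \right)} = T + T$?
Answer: $- \frac{140654481}{401} \approx -3.5076 \cdot 10^{5}$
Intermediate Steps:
$v{\left(T \right)} = 2 T$
$n{\left(F,c \right)} = 4 + \frac{\left(-1 + F + c\right)^{2}}{3}$ ($n{\left(F,c \right)} = 4 + \frac{\left(\left(F + c\right) - 1\right)^{2}}{3} = 4 + \frac{\left(-1 + F + c\right)^{2}}{3}$)
$O{\left(A,a \right)} = -9 + A$
$K{\left(q,u \right)} = 3 - \frac{122}{q + u}$ ($K{\left(q,u \right)} = 3 - \frac{-209 + 331}{u + q} = 3 - \frac{122}{q + u}$)
$J = 350762$
$K{\left(O{\left(-7,n{\left(v{\left(-5 \right)},-1 \right)} \right)},417 \right)} - J = \frac{-122 + 3 \left(-9 - 7\right) + 3 \cdot 417}{\left(-9 - 7\right) + 417} - 350762 = \frac{-122 + 3 \left(-16\right) + 1251}{-16 + 417} - 350762 = \frac{-122 - 48 + 1251}{401} - 350762 = \frac{1}{401} \cdot 1081 - 350762 = \frac{1081}{401} - 350762 = - \frac{140654481}{401}$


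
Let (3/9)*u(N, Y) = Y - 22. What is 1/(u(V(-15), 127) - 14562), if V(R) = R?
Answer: -1/14247 ≈ -7.0190e-5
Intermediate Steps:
u(N, Y) = -66 + 3*Y (u(N, Y) = 3*(Y - 22) = 3*(-22 + Y) = -66 + 3*Y)
1/(u(V(-15), 127) - 14562) = 1/((-66 + 3*127) - 14562) = 1/((-66 + 381) - 14562) = 1/(315 - 14562) = 1/(-14247) = -1/14247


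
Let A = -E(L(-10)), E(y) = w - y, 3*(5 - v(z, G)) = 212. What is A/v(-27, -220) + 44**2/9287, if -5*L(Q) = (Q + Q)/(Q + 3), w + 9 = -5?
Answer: 50810/12806773 ≈ 0.0039674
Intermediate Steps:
w = -14 (w = -9 - 5 = -14)
v(z, G) = -197/3 (v(z, G) = 5 - 1/3*212 = 5 - 212/3 = -197/3)
L(Q) = -2*Q/(5*(3 + Q)) (L(Q) = -(Q + Q)/(5*(Q + 3)) = -2*Q/(5*(3 + Q)))
E(y) = -14 - y
A = 94/7 (A = -(-14 - (-2)*(-10)/(15 + 5*(-10))) = -(-14 - (-2)*(-10)/(15 - 50)) = -(-14 - (-2)*(-10)/(-35)) = -(-14 - (-2)*(-10)*(-1)/35) = -(-14 - 1*(-4/7)) = -(-14 + 4/7) = -1*(-94/7) = 94/7 ≈ 13.429)
A/v(-27, -220) + 44**2/9287 = 94/(7*(-197/3)) + 44**2/9287 = (94/7)*(-3/197) + 1936*(1/9287) = -282/1379 + 1936/9287 = 50810/12806773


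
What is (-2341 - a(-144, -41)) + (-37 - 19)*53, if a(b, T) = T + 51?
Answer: -5319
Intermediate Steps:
a(b, T) = 51 + T
(-2341 - a(-144, -41)) + (-37 - 19)*53 = (-2341 - (51 - 41)) + (-37 - 19)*53 = (-2341 - 1*10) - 56*53 = (-2341 - 10) - 2968 = -2351 - 2968 = -5319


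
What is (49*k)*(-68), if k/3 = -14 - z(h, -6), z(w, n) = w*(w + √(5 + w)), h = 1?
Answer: 149940 + 9996*√6 ≈ 1.7443e+5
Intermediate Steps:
k = -45 - 3*√6 (k = 3*(-14 - (1 + √(5 + 1))) = 3*(-14 - (1 + √6)) = 3*(-14 + (-1 - √6)) = 3*(-15 - √6) = -45 - 3*√6 ≈ -52.348)
(49*k)*(-68) = (49*(-45 - 3*√6))*(-68) = (-2205 - 147*√6)*(-68) = 149940 + 9996*√6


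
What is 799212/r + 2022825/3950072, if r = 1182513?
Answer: 264236276309/222429118616 ≈ 1.1880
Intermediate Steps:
799212/r + 2022825/3950072 = 799212/1182513 + 2022825/3950072 = 799212*(1/1182513) + 2022825*(1/3950072) = 266404/394171 + 288975/564296 = 264236276309/222429118616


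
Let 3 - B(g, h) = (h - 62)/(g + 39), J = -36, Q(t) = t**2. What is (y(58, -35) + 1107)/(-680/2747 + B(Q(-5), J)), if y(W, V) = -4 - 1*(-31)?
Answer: 99683136/376555 ≈ 264.72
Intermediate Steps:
B(g, h) = 3 - (-62 + h)/(39 + g) (B(g, h) = 3 - (h - 62)/(g + 39) = 3 - (-62 + h)/(39 + g))
y(W, V) = 27 (y(W, V) = -4 + 31 = 27)
(y(58, -35) + 1107)/(-680/2747 + B(Q(-5), J)) = (27 + 1107)/(-680/2747 + (179 - 1*(-36) + 3*(-5)**2)/(39 + (-5)**2)) = 1134/(-680*1/2747 + (179 + 36 + 3*25)/(39 + 25)) = 1134/(-680/2747 + (179 + 36 + 75)/64) = 1134/(-680/2747 + (1/64)*290) = 1134/(-680/2747 + 145/32) = 1134/(376555/87904) = 1134*(87904/376555) = 99683136/376555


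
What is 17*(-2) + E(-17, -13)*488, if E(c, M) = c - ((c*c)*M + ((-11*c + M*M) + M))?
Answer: 1657702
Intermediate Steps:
E(c, M) = -M - M² + 12*c - M*c² (E(c, M) = c - (c²*M + ((-11*c + M²) + M)) = c - (M*c² + ((M² - 11*c) + M)) = c - (M*c² + (M + M² - 11*c)) = c - (M + M² - 11*c + M*c²) = c + (-M - M² + 11*c - M*c²) = -M - M² + 12*c - M*c²)
17*(-2) + E(-17, -13)*488 = 17*(-2) + (-1*(-13) - 1*(-13)² + 12*(-17) - 1*(-13)*(-17)²)*488 = -34 + (13 - 1*169 - 204 - 1*(-13)*289)*488 = -34 + (13 - 169 - 204 + 3757)*488 = -34 + 3397*488 = -34 + 1657736 = 1657702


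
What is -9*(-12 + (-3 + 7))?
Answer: 72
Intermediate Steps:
-9*(-12 + (-3 + 7)) = -9*(-12 + 4) = -9*(-8) = -1*(-72) = 72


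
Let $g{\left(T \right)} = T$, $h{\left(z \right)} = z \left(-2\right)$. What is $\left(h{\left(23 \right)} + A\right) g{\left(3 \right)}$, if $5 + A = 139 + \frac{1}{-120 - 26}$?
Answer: $\frac{38541}{146} \approx 263.98$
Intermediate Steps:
$h{\left(z \right)} = - 2 z$
$A = \frac{19563}{146}$ ($A = -5 + \left(139 + \frac{1}{-120 - 26}\right) = -5 + \left(139 + \frac{1}{-146}\right) = -5 + \left(139 - \frac{1}{146}\right) = -5 + \frac{20293}{146} = \frac{19563}{146} \approx 133.99$)
$\left(h{\left(23 \right)} + A\right) g{\left(3 \right)} = \left(\left(-2\right) 23 + \frac{19563}{146}\right) 3 = \left(-46 + \frac{19563}{146}\right) 3 = \frac{12847}{146} \cdot 3 = \frac{38541}{146}$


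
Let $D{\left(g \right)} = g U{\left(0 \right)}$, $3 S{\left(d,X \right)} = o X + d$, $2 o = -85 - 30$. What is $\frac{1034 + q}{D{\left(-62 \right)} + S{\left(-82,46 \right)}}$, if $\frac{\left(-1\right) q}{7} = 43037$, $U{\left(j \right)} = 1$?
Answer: $\frac{300225}{971} \approx 309.19$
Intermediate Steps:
$o = - \frac{115}{2}$ ($o = \frac{-85 - 30}{2} = \frac{1}{2} \left(-115\right) = - \frac{115}{2} \approx -57.5$)
$S{\left(d,X \right)} = - \frac{115 X}{6} + \frac{d}{3}$ ($S{\left(d,X \right)} = \frac{- \frac{115 X}{2} + d}{3} = \frac{d - \frac{115 X}{2}}{3} = - \frac{115 X}{6} + \frac{d}{3}$)
$q = -301259$ ($q = \left(-7\right) 43037 = -301259$)
$D{\left(g \right)} = g$ ($D{\left(g \right)} = g 1 = g$)
$\frac{1034 + q}{D{\left(-62 \right)} + S{\left(-82,46 \right)}} = \frac{1034 - 301259}{-62 + \left(\left(- \frac{115}{6}\right) 46 + \frac{1}{3} \left(-82\right)\right)} = - \frac{300225}{-62 - 909} = - \frac{300225}{-971} = \left(-300225\right) \left(- \frac{1}{971}\right) = \frac{300225}{971}$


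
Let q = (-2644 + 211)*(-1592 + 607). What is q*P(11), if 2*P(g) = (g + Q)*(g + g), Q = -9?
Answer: 52723110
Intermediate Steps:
P(g) = g*(-9 + g) (P(g) = ((g - 9)*(g + g))/2 = ((-9 + g)*(2*g))/2 = (2*g*(-9 + g))/2 = g*(-9 + g))
q = 2396505 (q = -2433*(-985) = 2396505)
q*P(11) = 2396505*(11*(-9 + 11)) = 2396505*(11*2) = 2396505*22 = 52723110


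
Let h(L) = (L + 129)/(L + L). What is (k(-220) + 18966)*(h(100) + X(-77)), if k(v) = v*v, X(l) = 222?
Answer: 1503238607/100 ≈ 1.5032e+7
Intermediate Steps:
k(v) = v²
h(L) = (129 + L)/(2*L) (h(L) = (129 + L)/((2*L)) = (129 + L)*(1/(2*L)) = (129 + L)/(2*L))
(k(-220) + 18966)*(h(100) + X(-77)) = ((-220)² + 18966)*((½)*(129 + 100)/100 + 222) = (48400 + 18966)*((½)*(1/100)*229 + 222) = 67366*(229/200 + 222) = 67366*(44629/200) = 1503238607/100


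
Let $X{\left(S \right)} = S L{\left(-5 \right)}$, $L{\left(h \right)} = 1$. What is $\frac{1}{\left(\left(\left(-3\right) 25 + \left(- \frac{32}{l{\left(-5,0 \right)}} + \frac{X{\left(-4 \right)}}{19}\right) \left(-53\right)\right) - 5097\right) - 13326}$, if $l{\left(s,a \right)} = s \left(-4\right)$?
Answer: $- \frac{95}{1748194} \approx -5.4342 \cdot 10^{-5}$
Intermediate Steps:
$l{\left(s,a \right)} = - 4 s$
$X{\left(S \right)} = S$ ($X{\left(S \right)} = S 1 = S$)
$\frac{1}{\left(\left(\left(-3\right) 25 + \left(- \frac{32}{l{\left(-5,0 \right)}} + \frac{X{\left(-4 \right)}}{19}\right) \left(-53\right)\right) - 5097\right) - 13326} = \frac{1}{\left(\left(\left(-3\right) 25 + \left(- \frac{32}{\left(-4\right) \left(-5\right)} - \frac{4}{19}\right) \left(-53\right)\right) - 5097\right) - 13326} = \frac{1}{\left(\left(-75 + \left(- \frac{32}{20} - \frac{4}{19}\right) \left(-53\right)\right) - 5097\right) - 13326} = \frac{1}{\left(\left(-75 + \left(\left(-32\right) \frac{1}{20} - \frac{4}{19}\right) \left(-53\right)\right) - 5097\right) - 13326} = \frac{1}{\left(\left(-75 + \left(- \frac{8}{5} - \frac{4}{19}\right) \left(-53\right)\right) - 5097\right) - 13326} = \frac{1}{\left(\left(-75 - - \frac{9116}{95}\right) - 5097\right) - 13326} = \frac{1}{\left(\left(-75 + \frac{9116}{95}\right) - 5097\right) - 13326} = \frac{1}{\left(\frac{1991}{95} - 5097\right) - 13326} = \frac{1}{- \frac{482224}{95} - 13326} = \frac{1}{- \frac{1748194}{95}} = - \frac{95}{1748194}$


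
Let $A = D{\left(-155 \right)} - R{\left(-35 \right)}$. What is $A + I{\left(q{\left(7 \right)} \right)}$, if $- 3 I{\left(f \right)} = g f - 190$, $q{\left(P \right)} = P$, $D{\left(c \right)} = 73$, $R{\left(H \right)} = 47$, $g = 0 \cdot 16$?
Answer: $\frac{268}{3} \approx 89.333$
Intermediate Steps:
$g = 0$
$I{\left(f \right)} = \frac{190}{3}$ ($I{\left(f \right)} = - \frac{0 f - 190}{3} = - \frac{0 - 190}{3} = \left(- \frac{1}{3}\right) \left(-190\right) = \frac{190}{3}$)
$A = 26$ ($A = 73 - 47 = 26$)
$A + I{\left(q{\left(7 \right)} \right)} = 26 + \frac{190}{3} = \frac{268}{3}$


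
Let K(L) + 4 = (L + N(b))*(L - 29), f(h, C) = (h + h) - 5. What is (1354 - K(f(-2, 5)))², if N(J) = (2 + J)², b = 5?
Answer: 8282884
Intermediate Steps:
f(h, C) = -5 + 2*h (f(h, C) = 2*h - 5 = -5 + 2*h)
K(L) = -4 + (-29 + L)*(49 + L) (K(L) = -4 + (L + (2 + 5)²)*(L - 29) = -4 + (L + 7²)*(-29 + L) = -4 + (L + 49)*(-29 + L) = -4 + (49 + L)*(-29 + L) = -4 + (-29 + L)*(49 + L))
(1354 - K(f(-2, 5)))² = (1354 - (-1425 + (-5 + 2*(-2))² + 20*(-5 + 2*(-2))))² = (1354 - (-1425 + (-5 - 4)² + 20*(-5 - 4)))² = (1354 - (-1425 + (-9)² + 20*(-9)))² = (1354 - (-1425 + 81 - 180))² = (1354 - 1*(-1524))² = (1354 + 1524)² = 2878² = 8282884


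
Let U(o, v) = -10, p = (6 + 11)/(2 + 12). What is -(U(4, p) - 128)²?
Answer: -19044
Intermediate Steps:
p = 17/14 ≈ 1.2143
-(U(4, p) - 128)² = -(-10 - 128)² = -1*(-138)² = -1*19044 = -19044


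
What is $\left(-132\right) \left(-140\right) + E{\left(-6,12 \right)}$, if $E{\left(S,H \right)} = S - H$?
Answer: $18462$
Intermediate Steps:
$\left(-132\right) \left(-140\right) + E{\left(-6,12 \right)} = \left(-132\right) \left(-140\right) - 18 = 18480 - 18 = 18462$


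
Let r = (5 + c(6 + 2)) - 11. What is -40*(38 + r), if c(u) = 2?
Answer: -1360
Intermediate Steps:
r = -4 (r = (5 + 2) - 11 = 7 - 11 = -4)
-40*(38 + r) = -40*(38 - 4) = -40*34 = -1360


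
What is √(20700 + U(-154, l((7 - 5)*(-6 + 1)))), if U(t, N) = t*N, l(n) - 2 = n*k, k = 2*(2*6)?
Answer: 2*√14338 ≈ 239.48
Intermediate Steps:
k = 24 (k = 2*12 = 24)
l(n) = 2 + 24*n (l(n) = 2 + n*24 = 2 + 24*n)
U(t, N) = N*t
√(20700 + U(-154, l((7 - 5)*(-6 + 1)))) = √(20700 + (2 + 24*((7 - 5)*(-6 + 1)))*(-154)) = √(20700 + (2 + 24*(2*(-5)))*(-154)) = √(20700 + (2 + 24*(-10))*(-154)) = √(20700 + (2 - 240)*(-154)) = √(20700 - 238*(-154)) = √(20700 + 36652) = √57352 = 2*√14338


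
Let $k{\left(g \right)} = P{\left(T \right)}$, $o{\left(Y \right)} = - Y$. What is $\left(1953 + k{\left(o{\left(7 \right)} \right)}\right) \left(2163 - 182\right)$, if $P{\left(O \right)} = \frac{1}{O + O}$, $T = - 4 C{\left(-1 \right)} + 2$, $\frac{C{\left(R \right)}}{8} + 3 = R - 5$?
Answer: $\frac{2243959921}{580} \approx 3.8689 \cdot 10^{6}$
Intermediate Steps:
$C{\left(R \right)} = -64 + 8 R$ ($C{\left(R \right)} = -24 + 8 \left(R - 5\right) = -24 + 8 \left(-5 + R\right) = -24 + \left(-40 + 8 R\right) = -64 + 8 R$)
$T = 290$ ($T = - 4 \left(-64 + 8 \left(-1\right)\right) + 2 = - 4 \left(-64 - 8\right) + 2 = \left(-4\right) \left(-72\right) + 2 = 288 + 2 = 290$)
$P{\left(O \right)} = \frac{1}{2 O}$
$k{\left(g \right)} = \frac{1}{580}$ ($k{\left(g \right)} = \frac{1}{2 \cdot 290} = \frac{1}{2} \cdot \frac{1}{290} = \frac{1}{580}$)
$\left(1953 + k{\left(o{\left(7 \right)} \right)}\right) \left(2163 - 182\right) = \left(1953 + \frac{1}{580}\right) \left(2163 - 182\right) = \frac{1132741}{580} \cdot 1981 = \frac{2243959921}{580}$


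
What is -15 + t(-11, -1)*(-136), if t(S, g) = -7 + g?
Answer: 1073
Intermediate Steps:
-15 + t(-11, -1)*(-136) = -15 + (-7 - 1)*(-136) = -15 - 8*(-136) = -15 + 1088 = 1073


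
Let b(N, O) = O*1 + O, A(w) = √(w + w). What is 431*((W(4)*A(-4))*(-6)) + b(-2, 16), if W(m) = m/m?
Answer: 32 - 5172*I*√2 ≈ 32.0 - 7314.3*I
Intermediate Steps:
A(w) = √2*√w (A(w) = √(2*w) = √2*√w)
b(N, O) = 2*O (b(N, O) = O + O = 2*O)
W(m) = 1
431*((W(4)*A(-4))*(-6)) + b(-2, 16) = 431*((1*(√2*√(-4)))*(-6)) + 2*16 = 431*((1*(√2*(2*I)))*(-6)) + 32 = 431*((1*(2*I*√2))*(-6)) + 32 = 431*((2*I*√2)*(-6)) + 32 = 431*(-12*I*√2) + 32 = -5172*I*√2 + 32 = 32 - 5172*I*√2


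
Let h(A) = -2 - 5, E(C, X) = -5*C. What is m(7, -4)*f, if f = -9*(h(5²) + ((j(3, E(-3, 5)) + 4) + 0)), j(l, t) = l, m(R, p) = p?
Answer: 0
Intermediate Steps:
h(A) = -7
f = 0 (f = -9*(-7 + ((3 + 4) + 0)) = -9*(-7 + (7 + 0)) = -9*(-7 + 7) = -9*0 = 0)
m(7, -4)*f = -4*0 = 0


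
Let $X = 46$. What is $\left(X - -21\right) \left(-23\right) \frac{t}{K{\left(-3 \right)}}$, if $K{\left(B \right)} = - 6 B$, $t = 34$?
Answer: $- \frac{26197}{9} \approx -2910.8$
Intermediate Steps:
$\left(X - -21\right) \left(-23\right) \frac{t}{K{\left(-3 \right)}} = \left(46 - -21\right) \left(-23\right) \frac{34}{\left(-6\right) \left(-3\right)} = \left(46 + 21\right) \left(-23\right) \frac{34}{18} = 67 \left(-23\right) 34 \cdot \frac{1}{18} = \left(-1541\right) \frac{17}{9} = - \frac{26197}{9}$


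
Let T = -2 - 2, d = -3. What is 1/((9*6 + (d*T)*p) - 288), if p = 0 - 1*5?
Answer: -1/294 ≈ -0.0034014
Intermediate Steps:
p = -5 (p = 0 - 5 = -5)
T = -4
1/((9*6 + (d*T)*p) - 288) = 1/((9*6 - 3*(-4)*(-5)) - 288) = 1/((54 + 12*(-5)) - 288) = 1/((54 - 60) - 288) = 1/(-6 - 288) = 1/(-294) = -1/294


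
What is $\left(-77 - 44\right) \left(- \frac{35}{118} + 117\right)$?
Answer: $- \frac{1666291}{118} \approx -14121.0$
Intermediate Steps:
$\left(-77 - 44\right) \left(- \frac{35}{118} + 117\right) = - 121 \left(\left(-35\right) \frac{1}{118} + 117\right) = - 121 \left(- \frac{35}{118} + 117\right) = \left(-121\right) \frac{13771}{118} = - \frac{1666291}{118}$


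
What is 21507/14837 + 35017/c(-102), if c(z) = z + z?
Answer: -515159801/3026748 ≈ -170.20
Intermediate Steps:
c(z) = 2*z
21507/14837 + 35017/c(-102) = 21507/14837 + 35017/((2*(-102))) = 21507*(1/14837) + 35017/(-204) = 21507/14837 + 35017*(-1/204) = 21507/14837 - 35017/204 = -515159801/3026748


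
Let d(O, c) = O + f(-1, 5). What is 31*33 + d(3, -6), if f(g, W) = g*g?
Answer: 1027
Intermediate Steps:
f(g, W) = g²
d(O, c) = 1 + O (d(O, c) = O + (-1)² = O + 1 = 1 + O)
31*33 + d(3, -6) = 31*33 + (1 + 3) = 1023 + 4 = 1027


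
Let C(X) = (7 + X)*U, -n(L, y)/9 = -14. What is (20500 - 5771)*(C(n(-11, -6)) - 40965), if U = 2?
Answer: -599455571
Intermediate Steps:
n(L, y) = 126 (n(L, y) = -9*(-14) = 126)
C(X) = 14 + 2*X (C(X) = (7 + X)*2 = 14 + 2*X)
(20500 - 5771)*(C(n(-11, -6)) - 40965) = (20500 - 5771)*((14 + 2*126) - 40965) = 14729*((14 + 252) - 40965) = 14729*(266 - 40965) = 14729*(-40699) = -599455571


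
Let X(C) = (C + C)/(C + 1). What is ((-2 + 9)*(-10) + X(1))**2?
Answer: 4761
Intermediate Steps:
X(C) = 2*C/(1 + C) (X(C) = (2*C)/(1 + C) = 2*C/(1 + C))
((-2 + 9)*(-10) + X(1))**2 = ((-2 + 9)*(-10) + 2*1/(1 + 1))**2 = (7*(-10) + 2*1/2)**2 = (-70 + 2*1*(1/2))**2 = (-70 + 1)**2 = (-69)**2 = 4761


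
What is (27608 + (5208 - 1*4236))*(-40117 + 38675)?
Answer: -41212360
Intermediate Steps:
(27608 + (5208 - 1*4236))*(-40117 + 38675) = (27608 + (5208 - 4236))*(-1442) = (27608 + 972)*(-1442) = 28580*(-1442) = -41212360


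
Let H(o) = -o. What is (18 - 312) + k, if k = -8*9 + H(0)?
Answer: -366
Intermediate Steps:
k = -72 (k = -8*9 - 1*0 = -72 + 0 = -72)
(18 - 312) + k = (18 - 312) - 72 = -294 - 72 = -366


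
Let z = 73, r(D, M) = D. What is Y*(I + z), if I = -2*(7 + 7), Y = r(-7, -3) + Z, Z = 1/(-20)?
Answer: -1269/4 ≈ -317.25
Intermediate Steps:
Z = -1/20 ≈ -0.050000
Y = -141/20 (Y = -7 - 1/20 = -141/20 ≈ -7.0500)
I = -28 (I = -2*14 = -28)
Y*(I + z) = -141*(-28 + 73)/20 = -141/20*45 = -1269/4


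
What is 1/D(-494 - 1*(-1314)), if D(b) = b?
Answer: 1/820 ≈ 0.0012195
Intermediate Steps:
1/D(-494 - 1*(-1314)) = 1/(-494 - 1*(-1314)) = 1/(-494 + 1314) = 1/820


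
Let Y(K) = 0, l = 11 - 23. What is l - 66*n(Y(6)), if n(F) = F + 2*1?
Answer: -144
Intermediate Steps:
l = -12
n(F) = 2 + F (n(F) = F + 2 = 2 + F)
l - 66*n(Y(6)) = -12 - 66*(2 + 0) = -12 - 66*2 = -12 - 132 = -144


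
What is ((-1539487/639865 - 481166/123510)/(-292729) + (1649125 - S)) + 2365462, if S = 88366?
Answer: 9083034584358339752231/2313429270616335 ≈ 3.9262e+6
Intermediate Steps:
((-1539487/639865 - 481166/123510)/(-292729) + (1649125 - S)) + 2365462 = ((-1539487/639865 - 481166/123510)/(-292729) + (1649125 - 1*88366)) + 2365462 = ((-1539487*1/639865 - 481166*1/123510)*(-1/292729) + (1649125 - 88366)) + 2365462 = ((-1539487/639865 - 240583/61755)*(-1/292729) + 1560759) + 2365462 = (-49802332196/7902972615*(-1/292729) + 1560759) + 2365462 = (49802332196/2313429270616335 + 1560759) + 2365462 = 3610705555027682730461/2313429270616335 + 2365462 = 9083034584358339752231/2313429270616335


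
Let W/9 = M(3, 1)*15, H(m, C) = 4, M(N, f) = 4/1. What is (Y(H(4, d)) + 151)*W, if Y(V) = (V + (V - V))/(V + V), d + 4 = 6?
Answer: 81810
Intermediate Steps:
d = 2 (d = -4 + 6 = 2)
M(N, f) = 4 (M(N, f) = 4*1 = 4)
W = 540 (W = 9*(4*15) = 9*60 = 540)
Y(V) = ½ (Y(V) = (V + 0)/((2*V)) = V*(1/(2*V)) = ½)
(Y(H(4, d)) + 151)*W = (½ + 151)*540 = (303/2)*540 = 81810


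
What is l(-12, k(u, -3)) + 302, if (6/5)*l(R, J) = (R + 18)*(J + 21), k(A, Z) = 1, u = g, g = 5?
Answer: 412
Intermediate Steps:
u = 5
l(R, J) = 5*(18 + R)*(21 + J)/6 (l(R, J) = 5*((R + 18)*(J + 21))/6 = 5*((18 + R)*(21 + J))/6 = 5*(18 + R)*(21 + J)/6)
l(-12, k(u, -3)) + 302 = (315 + 15*1 + (35/2)*(-12) + (5/6)*1*(-12)) + 302 = (315 + 15 - 210 - 10) + 302 = 110 + 302 = 412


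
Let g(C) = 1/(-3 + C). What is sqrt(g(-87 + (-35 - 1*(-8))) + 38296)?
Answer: sqrt(58248203)/39 ≈ 195.69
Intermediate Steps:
sqrt(g(-87 + (-35 - 1*(-8))) + 38296) = sqrt(1/(-3 + (-87 + (-35 - 1*(-8)))) + 38296) = sqrt(1/(-3 + (-87 + (-35 + 8))) + 38296) = sqrt(1/(-3 + (-87 - 27)) + 38296) = sqrt(1/(-3 - 114) + 38296) = sqrt(1/(-117) + 38296) = sqrt(-1/117 + 38296) = sqrt(4480631/117) = sqrt(58248203)/39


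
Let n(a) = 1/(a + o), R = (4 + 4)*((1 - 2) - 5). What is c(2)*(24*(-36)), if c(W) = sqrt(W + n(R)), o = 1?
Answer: -864*sqrt(4371)/47 ≈ -1215.4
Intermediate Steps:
R = -48 (R = 8*(-1 - 5) = 8*(-6) = -48)
n(a) = 1/(1 + a) (n(a) = 1/(a + 1) = 1/(1 + a))
c(W) = sqrt(-1/47 + W) (c(W) = sqrt(W + 1/(1 - 48)) = sqrt(W + 1/(-47)) = sqrt(W - 1/47) = sqrt(-1/47 + W))
c(2)*(24*(-36)) = (sqrt(-47 + 2209*2)/47)*(24*(-36)) = (sqrt(-47 + 4418)/47)*(-864) = (sqrt(4371)/47)*(-864) = -864*sqrt(4371)/47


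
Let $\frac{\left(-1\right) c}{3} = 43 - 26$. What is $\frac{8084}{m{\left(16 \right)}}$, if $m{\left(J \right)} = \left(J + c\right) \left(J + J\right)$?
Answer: $- \frac{2021}{280} \approx -7.2179$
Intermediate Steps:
$c = -51$ ($c = - 3 \left(43 - 26\right) = \left(-3\right) 17 = -51$)
$m{\left(J \right)} = 2 J \left(-51 + J\right)$ ($m{\left(J \right)} = \left(J - 51\right) \left(J + J\right) = \left(-51 + J\right) 2 J = 2 J \left(-51 + J\right)$)
$\frac{8084}{m{\left(16 \right)}} = \frac{8084}{2 \cdot 16 \left(-51 + 16\right)} = \frac{8084}{2 \cdot 16 \left(-35\right)} = \frac{8084}{-1120} = 8084 \left(- \frac{1}{1120}\right) = - \frac{2021}{280}$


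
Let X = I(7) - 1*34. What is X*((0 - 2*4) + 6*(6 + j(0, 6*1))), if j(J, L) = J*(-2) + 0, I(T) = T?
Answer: -756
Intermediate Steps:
j(J, L) = -2*J (j(J, L) = -2*J + 0 = -2*J)
X = -27 (X = 7 - 1*34 = 7 - 34 = -27)
X*((0 - 2*4) + 6*(6 + j(0, 6*1))) = -27*((0 - 2*4) + 6*(6 - 2*0)) = -27*((0 - 8) + 6*(6 + 0)) = -27*(-8 + 6*6) = -27*(-8 + 36) = -27*28 = -756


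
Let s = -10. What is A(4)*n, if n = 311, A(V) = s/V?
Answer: -1555/2 ≈ -777.50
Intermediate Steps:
A(V) = -10/V
A(4)*n = -10/4*311 = -10*¼*311 = -5/2*311 = -1555/2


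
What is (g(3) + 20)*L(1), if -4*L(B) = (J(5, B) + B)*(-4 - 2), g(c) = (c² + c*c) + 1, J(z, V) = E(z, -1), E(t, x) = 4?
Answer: 585/2 ≈ 292.50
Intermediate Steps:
J(z, V) = 4
g(c) = 1 + 2*c² (g(c) = (c² + c²) + 1 = 2*c² + 1 = 1 + 2*c²)
L(B) = 6 + 3*B/2 (L(B) = -(4 + B)*(-4 - 2)/4 = -(4 + B)*(-6)/4 = -(-24 - 6*B)/4 = 6 + 3*B/2)
(g(3) + 20)*L(1) = ((1 + 2*3²) + 20)*(6 + (3/2)*1) = ((1 + 2*9) + 20)*(6 + 3/2) = ((1 + 18) + 20)*(15/2) = (19 + 20)*(15/2) = 39*(15/2) = 585/2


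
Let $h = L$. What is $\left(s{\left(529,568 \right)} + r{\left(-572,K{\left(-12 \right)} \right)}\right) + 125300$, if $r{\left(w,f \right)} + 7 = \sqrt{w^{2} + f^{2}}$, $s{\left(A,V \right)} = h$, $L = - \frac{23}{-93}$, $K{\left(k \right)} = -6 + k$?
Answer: $\frac{11652272}{93} + 2 \sqrt{81877} \approx 1.2587 \cdot 10^{5}$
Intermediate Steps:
$L = \frac{23}{93}$ ($L = \left(-23\right) \left(- \frac{1}{93}\right) = \frac{23}{93} \approx 0.24731$)
$h = \frac{23}{93} \approx 0.24731$
$s{\left(A,V \right)} = \frac{23}{93}$
$r{\left(w,f \right)} = -7 + \sqrt{f^{2} + w^{2}}$ ($r{\left(w,f \right)} = -7 + \sqrt{w^{2} + f^{2}} = -7 + \sqrt{f^{2} + w^{2}}$)
$\left(s{\left(529,568 \right)} + r{\left(-572,K{\left(-12 \right)} \right)}\right) + 125300 = \left(\frac{23}{93} - \left(7 - \sqrt{\left(-6 - 12\right)^{2} + \left(-572\right)^{2}}\right)\right) + 125300 = \left(\frac{23}{93} - \left(7 - \sqrt{\left(-18\right)^{2} + 327184}\right)\right) + 125300 = \left(\frac{23}{93} - \left(7 - \sqrt{324 + 327184}\right)\right) + 125300 = \left(\frac{23}{93} - \left(7 - \sqrt{327508}\right)\right) + 125300 = \left(\frac{23}{93} - \left(7 - 2 \sqrt{81877}\right)\right) + 125300 = \left(- \frac{628}{93} + 2 \sqrt{81877}\right) + 125300 = \frac{11652272}{93} + 2 \sqrt{81877}$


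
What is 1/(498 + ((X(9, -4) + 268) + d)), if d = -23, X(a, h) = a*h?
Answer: 1/707 ≈ 0.0014144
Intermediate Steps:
1/(498 + ((X(9, -4) + 268) + d)) = 1/(498 + ((9*(-4) + 268) - 23)) = 1/(498 + ((-36 + 268) - 23)) = 1/(498 + (232 - 23)) = 1/(498 + 209) = 1/707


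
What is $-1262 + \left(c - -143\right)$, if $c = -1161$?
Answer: $-2280$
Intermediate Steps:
$-1262 + \left(c - -143\right) = -1262 - 1018 = -2280$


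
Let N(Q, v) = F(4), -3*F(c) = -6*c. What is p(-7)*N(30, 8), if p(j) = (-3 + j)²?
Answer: 800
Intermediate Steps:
F(c) = 2*c (F(c) = -(-2)*c = 2*c)
N(Q, v) = 8 (N(Q, v) = 2*4 = 8)
p(-7)*N(30, 8) = (-3 - 7)²*8 = (-10)²*8 = 100*8 = 800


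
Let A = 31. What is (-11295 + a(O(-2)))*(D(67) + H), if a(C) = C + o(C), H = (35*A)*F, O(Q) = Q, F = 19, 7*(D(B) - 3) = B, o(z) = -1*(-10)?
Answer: -1629763791/7 ≈ -2.3282e+8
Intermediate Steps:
o(z) = 10
D(B) = 3 + B/7
H = 20615 (H = (35*31)*19 = 1085*19 = 20615)
a(C) = 10 + C (a(C) = C + 10 = 10 + C)
(-11295 + a(O(-2)))*(D(67) + H) = (-11295 + (10 - 2))*((3 + (⅐)*67) + 20615) = (-11295 + 8)*((3 + 67/7) + 20615) = -11287*(88/7 + 20615) = -11287*144393/7 = -1629763791/7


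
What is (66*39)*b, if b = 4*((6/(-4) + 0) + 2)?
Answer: 5148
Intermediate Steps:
b = 2 (b = 4*((6*(-¼) + 0) + 2) = 4*((-3/2 + 0) + 2) = 4*(-3/2 + 2) = 4*(½) = 2)
(66*39)*b = (66*39)*2 = 2574*2 = 5148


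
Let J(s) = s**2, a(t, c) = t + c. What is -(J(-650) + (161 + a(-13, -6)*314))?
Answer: -416695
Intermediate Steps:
a(t, c) = c + t
-(J(-650) + (161 + a(-13, -6)*314)) = -((-650)**2 + (161 + (-6 - 13)*314)) = -(422500 + (161 - 19*314)) = -(422500 + (161 - 5966)) = -(422500 - 5805) = -1*416695 = -416695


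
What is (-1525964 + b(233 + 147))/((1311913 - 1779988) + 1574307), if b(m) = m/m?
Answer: -1525963/1106232 ≈ -1.3794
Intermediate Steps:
b(m) = 1
(-1525964 + b(233 + 147))/((1311913 - 1779988) + 1574307) = (-1525964 + 1)/((1311913 - 1779988) + 1574307) = -1525963/(-468075 + 1574307) = -1525963/1106232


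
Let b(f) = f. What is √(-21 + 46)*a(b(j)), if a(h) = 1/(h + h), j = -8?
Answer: -5/16 ≈ -0.31250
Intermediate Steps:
a(h) = 1/(2*h)
√(-21 + 46)*a(b(j)) = √(-21 + 46)*((½)/(-8)) = √25*((½)*(-⅛)) = 5*(-1/16) = -5/16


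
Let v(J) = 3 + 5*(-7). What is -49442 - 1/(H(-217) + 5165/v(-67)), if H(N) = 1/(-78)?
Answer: -9960139094/201451 ≈ -49442.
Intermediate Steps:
H(N) = -1/78
v(J) = -32 (v(J) = 3 - 35 = -32)
-49442 - 1/(H(-217) + 5165/v(-67)) = -49442 - 1/(-1/78 + 5165/(-32)) = -49442 - 1/(-1/78 + 5165*(-1/32)) = -49442 - 1/(-1/78 - 5165/32) = -49442 - 1/(-201451/1248) = -49442 - 1*(-1248/201451) = -49442 + 1248/201451 = -9960139094/201451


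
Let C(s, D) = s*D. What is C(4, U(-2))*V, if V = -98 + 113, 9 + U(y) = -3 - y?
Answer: -600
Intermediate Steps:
U(y) = -12 - y (U(y) = -9 + (-3 - y) = -12 - y)
C(s, D) = D*s
V = 15
C(4, U(-2))*V = ((-12 - 1*(-2))*4)*15 = ((-12 + 2)*4)*15 = -10*4*15 = -40*15 = -600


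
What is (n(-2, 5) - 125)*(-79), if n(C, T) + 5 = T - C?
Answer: 9717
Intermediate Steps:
n(C, T) = -5 + T - C (n(C, T) = -5 + (T - C) = -5 + T - C)
(n(-2, 5) - 125)*(-79) = ((-5 + 5 - 1*(-2)) - 125)*(-79) = ((-5 + 5 + 2) - 125)*(-79) = (2 - 125)*(-79) = -123*(-79) = 9717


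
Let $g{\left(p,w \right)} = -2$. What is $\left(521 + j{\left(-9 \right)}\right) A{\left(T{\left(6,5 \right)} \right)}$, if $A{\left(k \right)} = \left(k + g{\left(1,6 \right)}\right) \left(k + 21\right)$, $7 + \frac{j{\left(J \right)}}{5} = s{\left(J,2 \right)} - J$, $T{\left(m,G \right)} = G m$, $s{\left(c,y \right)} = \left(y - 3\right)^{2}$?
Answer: $765408$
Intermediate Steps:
$s{\left(c,y \right)} = \left(-3 + y\right)^{2}$
$j{\left(J \right)} = -30 - 5 J$ ($j{\left(J \right)} = -35 + 5 \left(\left(-3 + 2\right)^{2} - J\right) = -35 + 5 \left(\left(-1\right)^{2} - J\right) = -35 + 5 \left(1 - J\right) = -35 - \left(-5 + 5 J\right) = -30 - 5 J$)
$A{\left(k \right)} = \left(-2 + k\right) \left(21 + k\right)$ ($A{\left(k \right)} = \left(k - 2\right) \left(k + 21\right) = \left(-2 + k\right) \left(21 + k\right)$)
$\left(521 + j{\left(-9 \right)}\right) A{\left(T{\left(6,5 \right)} \right)} = \left(521 - -15\right) \left(-42 + \left(5 \cdot 6\right)^{2} + 19 \cdot 5 \cdot 6\right) = \left(521 + \left(-30 + 45\right)\right) \left(-42 + 30^{2} + 19 \cdot 30\right) = \left(521 + 15\right) \left(-42 + 900 + 570\right) = 536 \cdot 1428 = 765408$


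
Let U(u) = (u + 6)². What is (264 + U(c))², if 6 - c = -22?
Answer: 2016400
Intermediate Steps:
c = 28 (c = 6 - 1*(-22) = 6 + 22 = 28)
U(u) = (6 + u)²
(264 + U(c))² = (264 + (6 + 28)²)² = (264 + 34²)² = (264 + 1156)² = 1420² = 2016400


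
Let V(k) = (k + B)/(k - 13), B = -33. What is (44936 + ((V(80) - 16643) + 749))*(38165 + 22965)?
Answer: 118950482930/67 ≈ 1.7754e+9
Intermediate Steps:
V(k) = (-33 + k)/(-13 + k) (V(k) = (k - 33)/(k - 13) = (-33 + k)/(-13 + k))
(44936 + ((V(80) - 16643) + 749))*(38165 + 22965) = (44936 + (((-33 + 80)/(-13 + 80) - 16643) + 749))*(38165 + 22965) = (44936 + ((47/67 - 16643) + 749))*61130 = (44936 + (-1115034/67 + 749))*61130 = (44936 - 1064851/67)*61130 = (1945861/67)*61130 = 118950482930/67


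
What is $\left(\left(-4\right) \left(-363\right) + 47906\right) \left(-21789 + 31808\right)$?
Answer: $494517802$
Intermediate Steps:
$\left(\left(-4\right) \left(-363\right) + 47906\right) \left(-21789 + 31808\right) = \left(1452 + 47906\right) 10019 = 49358 \cdot 10019 = 494517802$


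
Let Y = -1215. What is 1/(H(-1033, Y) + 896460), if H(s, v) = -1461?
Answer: 1/894999 ≈ 1.1173e-6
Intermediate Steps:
1/(H(-1033, Y) + 896460) = 1/(-1461 + 896460) = 1/894999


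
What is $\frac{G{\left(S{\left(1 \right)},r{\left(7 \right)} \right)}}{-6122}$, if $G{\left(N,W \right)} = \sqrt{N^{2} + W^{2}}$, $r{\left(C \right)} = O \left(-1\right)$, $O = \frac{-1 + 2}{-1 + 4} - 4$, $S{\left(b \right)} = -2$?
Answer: $- \frac{\sqrt{157}}{18366} \approx -0.00068224$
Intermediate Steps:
$O = - \frac{11}{3}$ ($O = 1 \cdot \frac{1}{3} - 4 = \frac{1}{3} - 4 = - \frac{11}{3} \approx -3.6667$)
$r{\left(C \right)} = \frac{11}{3}$ ($r{\left(C \right)} = \left(- \frac{11}{3}\right) \left(-1\right) = \frac{11}{3}$)
$\frac{G{\left(S{\left(1 \right)},r{\left(7 \right)} \right)}}{-6122} = \frac{\sqrt{\left(-2\right)^{2} + \left(\frac{11}{3}\right)^{2}}}{-6122} = \sqrt{4 + \frac{121}{9}} \left(- \frac{1}{6122}\right) = \sqrt{\frac{157}{9}} \left(- \frac{1}{6122}\right) = \frac{\sqrt{157}}{3} \left(- \frac{1}{6122}\right) = - \frac{\sqrt{157}}{18366}$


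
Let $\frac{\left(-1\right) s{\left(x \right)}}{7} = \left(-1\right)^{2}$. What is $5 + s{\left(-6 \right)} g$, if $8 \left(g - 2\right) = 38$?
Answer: $- \frac{169}{4} \approx -42.25$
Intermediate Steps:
$g = \frac{27}{4}$ ($g = 2 + \frac{1}{8} \cdot 38 = 2 + \frac{19}{4} = \frac{27}{4} \approx 6.75$)
$s{\left(x \right)} = -7$ ($s{\left(x \right)} = - 7 \left(-1\right)^{2} = \left(-7\right) 1 = -7$)
$5 + s{\left(-6 \right)} g = 5 - \frac{189}{4} = - \frac{169}{4}$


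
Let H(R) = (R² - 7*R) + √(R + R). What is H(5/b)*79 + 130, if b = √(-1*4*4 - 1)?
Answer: 235/17 + 2765*I*√17/17 + 79*√10*17^(¾)*√(-I)/17 ≈ 100.82 + 583.62*I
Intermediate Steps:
b = I*√17 (b = √(-4*4 - 1) = √(-16 - 1) = √(-17) = I*√17 ≈ 4.1231*I)
H(R) = R² - 7*R + √2*√R (H(R) = (R² - 7*R) + √(2*R) = (R² - 7*R) + √2*√R = R² - 7*R + √2*√R)
H(5/b)*79 + 130 = ((5/((I*√17)))² - 35/(I*√17) + √2*√(5/((I*√17))))*79 + 130 = ((5*(-I*√17/17))² - 35*(-I*√17/17) + √2*√(5*(-I*√17/17)))*79 + 130 = ((-5*I*√17/17)² - (-35)*I*√17/17 + √2*√(-5*I*√17/17))*79 + 130 = (-25/17 + 35*I*√17/17 + √2*(√5*17^(¾)*√(-I)/17))*79 + 130 = (-25/17 + 35*I*√17/17 + √10*17^(¾)*√(-I)/17)*79 + 130 = (-1975/17 + 2765*I*√17/17 + 79*√10*17^(¾)*√(-I)/17) + 130 = 235/17 + 2765*I*√17/17 + 79*√10*17^(¾)*√(-I)/17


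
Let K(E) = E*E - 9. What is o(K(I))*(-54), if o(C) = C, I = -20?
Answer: -21114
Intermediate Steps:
K(E) = -9 + E² (K(E) = E² - 9 = -9 + E²)
o(K(I))*(-54) = (-9 + (-20)²)*(-54) = (-9 + 400)*(-54) = 391*(-54) = -21114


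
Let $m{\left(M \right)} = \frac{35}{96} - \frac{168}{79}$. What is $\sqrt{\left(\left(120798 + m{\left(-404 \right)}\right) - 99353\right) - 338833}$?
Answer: $\frac{i \sqrt{1140957794670}}{1896} \approx 563.37 i$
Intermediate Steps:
$m{\left(M \right)} = - \frac{13363}{7584}$ ($m{\left(M \right)} = 35 \cdot \frac{1}{96} - \frac{168}{79} = \frac{35}{96} - \frac{168}{79} = - \frac{13363}{7584}$)
$\sqrt{\left(\left(120798 + m{\left(-404 \right)}\right) - 99353\right) - 338833} = \sqrt{\left(\left(120798 - \frac{13363}{7584}\right) - 99353\right) - 338833} = \sqrt{\left(\frac{916118669}{7584} - 99353\right) - 338833} = \sqrt{\frac{162625517}{7584} - 338833} = \sqrt{- \frac{2407083955}{7584}} = \frac{i \sqrt{1140957794670}}{1896}$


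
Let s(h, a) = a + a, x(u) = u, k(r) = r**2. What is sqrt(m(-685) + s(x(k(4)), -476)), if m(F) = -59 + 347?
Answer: 2*I*sqrt(166) ≈ 25.768*I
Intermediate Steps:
m(F) = 288
s(h, a) = 2*a
sqrt(m(-685) + s(x(k(4)), -476)) = sqrt(288 + 2*(-476)) = sqrt(288 - 952) = sqrt(-664) = 2*I*sqrt(166)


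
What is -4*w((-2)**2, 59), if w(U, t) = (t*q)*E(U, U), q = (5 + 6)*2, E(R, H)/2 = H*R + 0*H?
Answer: -166144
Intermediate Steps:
E(R, H) = 2*H*R (E(R, H) = 2*(H*R + 0*H) = 2*(H*R + 0) = 2*(H*R) = 2*H*R)
q = 22 (q = 11*2 = 22)
w(U, t) = 44*t*U**2 (w(U, t) = (t*22)*(2*U*U) = (22*t)*(2*U**2) = 44*t*U**2)
-4*w((-2)**2, 59) = -176*59*((-2)**2)**2 = -176*59*4**2 = -176*59*16 = -4*41536 = -166144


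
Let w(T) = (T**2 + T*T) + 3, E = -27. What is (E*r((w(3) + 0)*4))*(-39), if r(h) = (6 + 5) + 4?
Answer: 15795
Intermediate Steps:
w(T) = 3 + 2*T**2 (w(T) = (T**2 + T**2) + 3 = 2*T**2 + 3 = 3 + 2*T**2)
r(h) = 15 (r(h) = 11 + 4 = 15)
(E*r((w(3) + 0)*4))*(-39) = -27*15*(-39) = -405*(-39) = 15795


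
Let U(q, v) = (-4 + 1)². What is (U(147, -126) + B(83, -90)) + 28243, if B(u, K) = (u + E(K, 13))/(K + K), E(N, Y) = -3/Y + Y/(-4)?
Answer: 52886917/1872 ≈ 28252.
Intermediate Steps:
E(N, Y) = -3/Y - Y/4 (E(N, Y) = -3/Y + Y*(-¼) = -3/Y - Y/4)
U(q, v) = 9 (U(q, v) = (-3)² = 9)
B(u, K) = (-181/52 + u)/(2*K) (B(u, K) = (u + (-3/13 - ¼*13))/(K + K) = (u + (-3*1/13 - 13/4))/((2*K)) = (u + (-3/13 - 13/4))*(1/(2*K)) = (u - 181/52)*(1/(2*K)) = (-181/52 + u)*(1/(2*K)) = (-181/52 + u)/(2*K))
(U(147, -126) + B(83, -90)) + 28243 = (9 + (1/104)*(-181 + 52*83)/(-90)) + 28243 = (9 + (1/104)*(-1/90)*(-181 + 4316)) + 28243 = (9 + (1/104)*(-1/90)*4135) + 28243 = (9 - 827/1872) + 28243 = 16021/1872 + 28243 = 52886917/1872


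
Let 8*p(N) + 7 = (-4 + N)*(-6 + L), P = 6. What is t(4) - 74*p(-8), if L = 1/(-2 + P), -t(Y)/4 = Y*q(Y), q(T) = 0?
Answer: -1147/2 ≈ -573.50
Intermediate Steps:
t(Y) = 0 (t(Y) = -4*Y*0 = -4*0 = 0)
L = ¼ (L = 1/(-2 + 6) = 1/4 = ¼ ≈ 0.25000)
p(N) = 2 - 23*N/32 (p(N) = -7/8 + ((-4 + N)*(-6 + ¼))/8 = -7/8 + ((-4 + N)*(-23/4))/8 = -7/8 + (23 - 23*N/4)/8 = -7/8 + (23/8 - 23*N/32) = 2 - 23*N/32)
t(4) - 74*p(-8) = 0 - 74*(2 - 23/32*(-8)) = 0 - 74*(2 + 23/4) = 0 - 74*31/4 = 0 - 1147/2 = -1147/2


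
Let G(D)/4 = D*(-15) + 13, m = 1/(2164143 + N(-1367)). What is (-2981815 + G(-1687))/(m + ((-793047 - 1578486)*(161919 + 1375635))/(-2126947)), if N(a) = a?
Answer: -456924635976571224/271940000141752751 ≈ -1.6802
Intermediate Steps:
m = 1/2162776 (m = 1/(2164143 - 1367) = 1/2162776 ≈ 4.6237e-7)
G(D) = 52 - 60*D (G(D) = 4*(D*(-15) + 13) = 4*(-15*D + 13) = 4*(13 - 15*D) = 52 - 60*D)
(-2981815 + G(-1687))/(m + ((-793047 - 1578486)*(161919 + 1375635))/(-2126947)) = (-2981815 + (52 - 60*(-1687)))/(1/2162776 + ((-793047 - 1578486)*(161919 + 1375635))/(-2126947)) = (-2981815 + (52 + 101220))/(1/2162776 - 2371533*1537554*(-1/2126947)) = (-2981815 + 101272)/(1/2162776 - 3646360050282*(-1/2126947)) = -2880543/(1/2162776 + 125736553458/73343) = -2880543/271940000141752751/158624480168 = -2880543*158624480168/271940000141752751 = -456924635976571224/271940000141752751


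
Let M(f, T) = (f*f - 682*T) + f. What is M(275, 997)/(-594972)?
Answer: 302027/297486 ≈ 1.0153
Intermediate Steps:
M(f, T) = f + f² - 682*T (M(f, T) = (f² - 682*T) + f = f + f² - 682*T)
M(275, 997)/(-594972) = (275 + 275² - 682*997)/(-594972) = (275 + 75625 - 679954)*(-1/594972) = -604054*(-1/594972) = 302027/297486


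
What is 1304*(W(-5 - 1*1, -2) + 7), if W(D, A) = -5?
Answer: 2608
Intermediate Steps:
1304*(W(-5 - 1*1, -2) + 7) = 1304*(-5 + 7) = 1304*2 = 2608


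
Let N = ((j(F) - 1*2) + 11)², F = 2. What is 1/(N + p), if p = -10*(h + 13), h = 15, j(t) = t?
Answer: -1/159 ≈ -0.0062893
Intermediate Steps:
p = -280 (p = -10*(15 + 13) = -10*28 = -280)
N = 121 (N = ((2 - 1*2) + 11)² = ((2 - 2) + 11)² = (0 + 11)² = 11² = 121)
1/(N + p) = 1/(121 - 280) = 1/(-159) = -1/159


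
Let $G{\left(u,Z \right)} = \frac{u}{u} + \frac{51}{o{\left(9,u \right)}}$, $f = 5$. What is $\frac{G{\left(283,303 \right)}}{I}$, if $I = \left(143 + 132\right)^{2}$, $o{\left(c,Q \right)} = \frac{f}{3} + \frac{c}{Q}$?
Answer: $\frac{44741}{109051250} \approx 0.00041028$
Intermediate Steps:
$o{\left(c,Q \right)} = \frac{5}{3} + \frac{c}{Q}$
$G{\left(u,Z \right)} = 1 + \frac{51}{\frac{5}{3} + \frac{9}{u}}$ ($G{\left(u,Z \right)} = \frac{u}{u} + \frac{51}{\frac{5}{3} + \frac{9}{u}} = 1 + \frac{51}{\frac{5}{3} + \frac{9}{u}}$)
$I = 75625$ ($I = 275^{2} = 75625$)
$\frac{G{\left(283,303 \right)}}{I} = \frac{\frac{1}{27 + 5 \cdot 283} \left(27 + 158 \cdot 283\right)}{75625} = \frac{27 + 44714}{27 + 1415} \cdot \frac{1}{75625} = \frac{1}{1442} \cdot 44741 \cdot \frac{1}{75625} = \frac{44741}{1442} \cdot \frac{1}{75625} = \frac{44741}{109051250}$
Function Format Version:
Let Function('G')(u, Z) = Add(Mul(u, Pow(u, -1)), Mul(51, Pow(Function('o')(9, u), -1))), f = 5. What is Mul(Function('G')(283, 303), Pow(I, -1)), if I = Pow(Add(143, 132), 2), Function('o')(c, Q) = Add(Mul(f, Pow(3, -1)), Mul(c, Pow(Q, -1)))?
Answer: Rational(44741, 109051250) ≈ 0.00041028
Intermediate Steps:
Function('o')(c, Q) = Add(Rational(5, 3), Mul(c, Pow(Q, -1))) (Function('o')(c, Q) = Add(Mul(5, Pow(3, -1)), Mul(c, Pow(Q, -1))) = Add(Mul(5, Rational(1, 3)), Mul(c, Pow(Q, -1))) = Add(Rational(5, 3), Mul(c, Pow(Q, -1))))
Function('G')(u, Z) = Add(1, Mul(51, Pow(Add(Rational(5, 3), Mul(9, Pow(u, -1))), -1))) (Function('G')(u, Z) = Add(Mul(u, Pow(u, -1)), Mul(51, Pow(Add(Rational(5, 3), Mul(9, Pow(u, -1))), -1))) = Add(1, Mul(51, Pow(Add(Rational(5, 3), Mul(9, Pow(u, -1))), -1))))
I = 75625 (I = Pow(275, 2) = 75625)
Mul(Function('G')(283, 303), Pow(I, -1)) = Mul(Mul(Pow(Add(27, Mul(5, 283)), -1), Add(27, Mul(158, 283))), Pow(75625, -1)) = Mul(Mul(Pow(Add(27, 1415), -1), Add(27, 44714)), Rational(1, 75625)) = Mul(Mul(Pow(1442, -1), 44741), Rational(1, 75625)) = Mul(Mul(Rational(1, 1442), 44741), Rational(1, 75625)) = Mul(Rational(44741, 1442), Rational(1, 75625)) = Rational(44741, 109051250)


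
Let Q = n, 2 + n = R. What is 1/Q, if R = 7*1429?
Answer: 1/10001 ≈ 9.9990e-5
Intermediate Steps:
R = 10003
n = 10001 (n = -2 + 10003 = 10001)
Q = 10001
1/Q = 1/10001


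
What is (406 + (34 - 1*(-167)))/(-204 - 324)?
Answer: -607/528 ≈ -1.1496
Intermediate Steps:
(406 + (34 - 1*(-167)))/(-204 - 324) = (406 + (34 + 167))/(-528) = (406 + 201)*(-1/528) = 607*(-1/528) = -607/528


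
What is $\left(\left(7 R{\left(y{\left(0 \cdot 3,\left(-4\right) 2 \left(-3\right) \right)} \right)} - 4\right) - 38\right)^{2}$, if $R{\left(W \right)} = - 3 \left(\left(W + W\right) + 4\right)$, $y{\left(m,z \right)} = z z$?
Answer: $591365124$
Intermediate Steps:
$y{\left(m,z \right)} = z^{2}$
$R{\left(W \right)} = -12 - 6 W$ ($R{\left(W \right)} = - 3 \left(2 W + 4\right) = - 3 \left(4 + 2 W\right) = -12 - 6 W$)
$\left(\left(7 R{\left(y{\left(0 \cdot 3,\left(-4\right) 2 \left(-3\right) \right)} \right)} - 4\right) - 38\right)^{2} = \left(\left(7 \left(-12 - 6 \left(\left(-4\right) 2 \left(-3\right)\right)^{2}\right) - 4\right) - 38\right)^{2} = \left(\left(7 \left(-12 - 6 \left(\left(-8\right) \left(-3\right)\right)^{2}\right) - 4\right) - 38\right)^{2} = \left(\left(7 \left(-12 - 6 \cdot 24^{2}\right) - 4\right) - 38\right)^{2} = \left(\left(7 \left(-12 - 3456\right) - 4\right) - 38\right)^{2} = \left(\left(7 \left(-3468\right) - 4\right) - 38\right)^{2} = \left(\left(-24276 - 4\right) - 38\right)^{2} = \left(-24280 - 38\right)^{2} = \left(-24318\right)^{2} = 591365124$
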